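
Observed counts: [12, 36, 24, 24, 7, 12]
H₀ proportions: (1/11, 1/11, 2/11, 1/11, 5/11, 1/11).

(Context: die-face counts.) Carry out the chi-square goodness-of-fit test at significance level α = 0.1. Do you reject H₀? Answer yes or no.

reject H₀: yes

n = 115; E_i = n·p_i = [10.45, 10.45, 20.91, 10.45, 52.27, 10.45]
χ² = (12−10.45)²/10.45 + (36−10.45)²/10.45 + (24−20.91)²/20.91 + (24−10.45)²/10.45 + (7−52.27)²/52.27 + (12−10.45)²/10.45 = 120.0939
df = 5
p-value (upper-tail) = 0.00000
At α=0.1: p < α → reject H₀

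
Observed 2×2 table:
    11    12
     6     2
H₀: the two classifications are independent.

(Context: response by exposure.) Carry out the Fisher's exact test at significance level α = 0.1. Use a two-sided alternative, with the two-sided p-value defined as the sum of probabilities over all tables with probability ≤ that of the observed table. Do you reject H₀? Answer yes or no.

reject H₀: no

Margins: r₁=23, r₂=8, c₁=17, c₂=14, n=31
p_obs = C(23,11)·C(8,6)/C(31,17); sum pmf over tables with pmf ≤ p_obs
p-value (two-sided) = 0.23991
At α=0.1: p ≥ α → fail to reject H₀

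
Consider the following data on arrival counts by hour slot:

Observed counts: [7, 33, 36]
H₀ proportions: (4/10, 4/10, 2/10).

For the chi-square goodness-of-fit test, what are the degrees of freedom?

degrees of freedom = 2

df = k − 1 = 3 − 1 = 2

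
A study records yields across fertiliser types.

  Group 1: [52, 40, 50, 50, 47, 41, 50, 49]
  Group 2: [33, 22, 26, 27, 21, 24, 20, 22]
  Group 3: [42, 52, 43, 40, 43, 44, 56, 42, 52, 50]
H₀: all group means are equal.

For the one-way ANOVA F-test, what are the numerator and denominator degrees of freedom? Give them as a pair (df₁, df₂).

degrees of freedom = [2, 23]

k = 3 groups, N = 26 total
df = (k−1, N−k) = (3−1, 26−3) = (2, 23)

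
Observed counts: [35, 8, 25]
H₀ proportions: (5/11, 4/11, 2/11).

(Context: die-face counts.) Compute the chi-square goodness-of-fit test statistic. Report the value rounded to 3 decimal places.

n = 68; E_i = n·p_i = [30.91, 24.73, 12.36]
χ² = (35−30.91)²/30.91 + (8−24.73)²/24.73 + (25−12.36)²/12.36 = 24.7721
df = 2

test statistic = 24.772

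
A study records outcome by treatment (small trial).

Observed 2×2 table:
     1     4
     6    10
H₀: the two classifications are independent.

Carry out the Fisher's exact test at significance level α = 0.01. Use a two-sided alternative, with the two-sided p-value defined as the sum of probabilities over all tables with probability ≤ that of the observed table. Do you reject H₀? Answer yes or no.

reject H₀: no

Margins: r₁=5, r₂=16, c₁=7, c₂=14, n=21
p_obs = C(5,1)·C(16,6)/C(21,7); sum pmf over tables with pmf ≤ p_obs
p-value (two-sided) = 0.62436
At α=0.01: p ≥ α → fail to reject H₀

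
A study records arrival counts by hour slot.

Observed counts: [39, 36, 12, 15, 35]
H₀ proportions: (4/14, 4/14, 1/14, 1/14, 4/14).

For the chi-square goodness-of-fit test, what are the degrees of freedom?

degrees of freedom = 4

df = k − 1 = 5 − 1 = 4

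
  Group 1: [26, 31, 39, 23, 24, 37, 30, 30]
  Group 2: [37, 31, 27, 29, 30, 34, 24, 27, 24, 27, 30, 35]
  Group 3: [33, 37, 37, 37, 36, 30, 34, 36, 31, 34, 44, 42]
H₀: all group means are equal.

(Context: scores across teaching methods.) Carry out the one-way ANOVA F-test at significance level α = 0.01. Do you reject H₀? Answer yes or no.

reject H₀: yes

Group means [30.00, 29.58, 35.92], grand mean 32.062
SSB = Σnᵢ(x̄ᵢ−x̄)² = 286.042; SSW = ΣΣ(x−x̄ᵢ)² = 601.833
MSB = 286.042/2 = 143.0208; MSW = 601.833/29 = 20.7529
F = MSB/MSW = 6.8916
df = (2, 29)
p-value (upper-tail) = 0.00356
At α=0.01: p < α → reject H₀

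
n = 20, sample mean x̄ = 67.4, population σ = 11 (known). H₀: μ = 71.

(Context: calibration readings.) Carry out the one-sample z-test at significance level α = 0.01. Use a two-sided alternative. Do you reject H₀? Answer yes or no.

reject H₀: no

SE = σ/√n = 11/√20 = 2.4597
z = (x̄−μ₀)/SE = (67.4−71)/2.4597 = -1.4636
p-value (two-sided) = 0.14330
At α=0.01: p ≥ α → fail to reject H₀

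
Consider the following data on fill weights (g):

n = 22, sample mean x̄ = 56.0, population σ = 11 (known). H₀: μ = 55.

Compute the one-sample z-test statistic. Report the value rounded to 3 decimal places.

test statistic = 0.426

SE = σ/√n = 11/√22 = 2.3452
z = (x̄−μ₀)/SE = (56.0−55)/2.3452 = 0.4264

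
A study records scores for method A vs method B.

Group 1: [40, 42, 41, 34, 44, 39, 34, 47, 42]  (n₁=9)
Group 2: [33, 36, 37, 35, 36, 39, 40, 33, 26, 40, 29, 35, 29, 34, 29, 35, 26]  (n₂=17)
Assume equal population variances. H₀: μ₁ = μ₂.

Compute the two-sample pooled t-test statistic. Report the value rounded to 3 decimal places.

x̄₁=40.333, s₁=4.272, n₁=9
x̄₂=33.647, s₂=4.471, n₂=17
s_p² = [8·4.272² + 16·4.471²]/24 = 19.4118
SE = √(s_p²·(1/9+1/17)) = 1.8162
t = (40.333−33.647)/1.8162 = 3.6814
df = 24

test statistic = 3.681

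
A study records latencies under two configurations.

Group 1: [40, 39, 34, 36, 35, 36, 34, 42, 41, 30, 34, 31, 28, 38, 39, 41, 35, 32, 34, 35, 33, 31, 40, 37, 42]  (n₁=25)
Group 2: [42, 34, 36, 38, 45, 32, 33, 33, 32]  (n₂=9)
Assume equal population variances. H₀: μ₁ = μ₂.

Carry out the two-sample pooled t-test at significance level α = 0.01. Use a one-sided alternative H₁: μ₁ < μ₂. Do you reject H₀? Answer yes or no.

x̄₁=35.880, s₁=3.930, n₁=25
x̄₂=36.111, s₂=4.676, n₂=9
s_p² = [24·3.930² + 8·4.676²]/32 = 17.0478
SE = √(s_p²·(1/25+1/9)) = 1.6050
t = (35.880−36.111)/1.6050 = -0.1440
df = 32
p-value (one-sided, H₁ less) = 0.44320
At α=0.01: p ≥ α → fail to reject H₀

reject H₀: no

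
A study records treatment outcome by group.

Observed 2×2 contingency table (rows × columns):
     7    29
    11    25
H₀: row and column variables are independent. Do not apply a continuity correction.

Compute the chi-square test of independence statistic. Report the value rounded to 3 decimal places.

Row totals [36, 36], col totals [18, 54], n=72
χ² = (7−9.00)²/9.00 + (29−27.00)²/27.00 + (11−9.00)²/9.00 + (25−27.00)²/27.00 = 1.1852
df = 1

test statistic = 1.185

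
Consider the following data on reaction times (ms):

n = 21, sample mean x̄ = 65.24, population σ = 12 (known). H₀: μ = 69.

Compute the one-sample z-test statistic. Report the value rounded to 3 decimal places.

test statistic = -1.436

SE = σ/√n = 12/√21 = 2.6186
z = (x̄−μ₀)/SE = (65.24−69)/2.6186 = -1.4359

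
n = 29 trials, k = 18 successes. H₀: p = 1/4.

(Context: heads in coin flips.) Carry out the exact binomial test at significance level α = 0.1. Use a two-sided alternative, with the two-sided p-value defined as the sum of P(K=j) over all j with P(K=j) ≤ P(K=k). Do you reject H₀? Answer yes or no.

Exact binomial: n=29, k=18, p₀=1/4=0.2500
P(X=j) = C(n,j)·p₀^j·(1−p₀)^(n−j); p = Σ P(X=j) over j with P(X=j) ≤ P(X=18)
p-value (two-sided) = 0.00003
At α=0.1: p < α → reject H₀

reject H₀: yes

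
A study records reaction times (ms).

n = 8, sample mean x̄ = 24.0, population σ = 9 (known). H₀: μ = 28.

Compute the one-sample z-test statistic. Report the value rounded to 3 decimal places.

test statistic = -1.257

SE = σ/√n = 9/√8 = 3.1820
z = (x̄−μ₀)/SE = (24.0−28)/3.1820 = -1.2571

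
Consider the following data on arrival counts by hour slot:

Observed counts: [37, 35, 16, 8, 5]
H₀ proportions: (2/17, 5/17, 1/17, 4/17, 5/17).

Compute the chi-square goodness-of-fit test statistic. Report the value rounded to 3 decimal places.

test statistic = 102.074

n = 101; E_i = n·p_i = [11.88, 29.71, 5.94, 23.76, 29.71]
χ² = (37−11.88)²/11.88 + (35−29.71)²/29.71 + (16−5.94)²/5.94 + (8−23.76)²/23.76 + (5−29.71)²/29.71 = 102.0743
df = 4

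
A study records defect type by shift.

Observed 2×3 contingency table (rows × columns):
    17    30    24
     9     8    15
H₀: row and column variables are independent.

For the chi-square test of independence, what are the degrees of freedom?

df = (r−1)(c−1) = (2−1)·(3−1) = 2

degrees of freedom = 2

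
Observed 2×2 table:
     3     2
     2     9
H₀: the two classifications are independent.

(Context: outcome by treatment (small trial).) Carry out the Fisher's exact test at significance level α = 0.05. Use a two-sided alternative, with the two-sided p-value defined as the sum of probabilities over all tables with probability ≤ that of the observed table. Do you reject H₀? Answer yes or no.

reject H₀: no

Margins: r₁=5, r₂=11, c₁=5, c₂=11, n=16
p_obs = C(5,3)·C(11,2)/C(16,5); sum pmf over tables with pmf ≤ p_obs
p-value (two-sided) = 0.24451
At α=0.05: p ≥ α → fail to reject H₀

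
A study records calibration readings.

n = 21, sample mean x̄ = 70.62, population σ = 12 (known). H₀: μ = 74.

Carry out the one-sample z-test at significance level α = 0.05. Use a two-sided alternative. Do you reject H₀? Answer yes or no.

reject H₀: no

SE = σ/√n = 12/√21 = 2.6186
z = (x̄−μ₀)/SE = (70.62−74)/2.6186 = -1.2908
p-value (two-sided) = 0.19679
At α=0.05: p ≥ α → fail to reject H₀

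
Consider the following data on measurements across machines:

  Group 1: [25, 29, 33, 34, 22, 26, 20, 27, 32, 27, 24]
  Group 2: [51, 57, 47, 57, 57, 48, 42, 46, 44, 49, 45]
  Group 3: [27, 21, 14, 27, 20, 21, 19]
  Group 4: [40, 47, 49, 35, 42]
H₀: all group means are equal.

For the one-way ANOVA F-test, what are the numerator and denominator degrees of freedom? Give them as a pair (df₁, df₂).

degrees of freedom = [3, 30]

k = 4 groups, N = 34 total
df = (k−1, N−k) = (4−1, 34−4) = (3, 30)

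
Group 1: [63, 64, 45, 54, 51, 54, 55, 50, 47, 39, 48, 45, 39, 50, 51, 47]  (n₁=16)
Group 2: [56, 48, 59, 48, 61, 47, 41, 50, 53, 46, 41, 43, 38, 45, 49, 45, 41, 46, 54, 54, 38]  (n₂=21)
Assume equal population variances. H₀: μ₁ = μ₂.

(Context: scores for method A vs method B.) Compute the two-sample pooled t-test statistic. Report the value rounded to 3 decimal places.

test statistic = 1.056

x̄₁=50.125, s₁=7.013, n₁=16
x̄₂=47.762, s₂=6.534, n₂=21
s_p² = [15·7.013² + 20·6.534²]/35 = 45.4731
SE = √(s_p²·(1/16+1/21)) = 2.2377
t = (50.125−47.762)/2.2377 = 1.0560
df = 35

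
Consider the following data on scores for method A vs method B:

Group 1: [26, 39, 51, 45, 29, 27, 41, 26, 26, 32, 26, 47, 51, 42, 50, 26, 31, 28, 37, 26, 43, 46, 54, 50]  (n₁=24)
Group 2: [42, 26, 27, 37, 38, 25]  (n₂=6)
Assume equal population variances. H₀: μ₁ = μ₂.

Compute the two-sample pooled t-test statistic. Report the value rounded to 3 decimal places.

x̄₁=37.458, s₁=10.155, n₁=24
x̄₂=32.500, s₂=7.342, n₂=6
s_p² = [23·10.155² + 5·7.342²]/28 = 94.3378
SE = √(s_p²·(1/24+1/6)) = 4.4333
t = (37.458−32.500)/4.4333 = 1.1184
df = 28

test statistic = 1.118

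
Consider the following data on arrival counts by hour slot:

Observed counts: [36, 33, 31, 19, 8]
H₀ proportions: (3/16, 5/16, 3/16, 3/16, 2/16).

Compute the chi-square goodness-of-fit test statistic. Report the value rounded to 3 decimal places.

test statistic = 14.413

n = 127; E_i = n·p_i = [23.81, 39.69, 23.81, 23.81, 15.88]
χ² = (36−23.81)²/23.81 + (33−39.69)²/39.69 + (31−23.81)²/23.81 + (19−23.81)²/23.81 + (8−15.88)²/15.88 = 14.4131
df = 4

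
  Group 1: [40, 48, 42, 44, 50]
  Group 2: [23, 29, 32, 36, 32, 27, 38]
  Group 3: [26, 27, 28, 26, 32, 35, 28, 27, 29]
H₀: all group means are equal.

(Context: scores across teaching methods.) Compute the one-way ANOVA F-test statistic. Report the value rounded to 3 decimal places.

test statistic = 26.673

Group means [44.80, 31.00, 28.67], grand mean 33.286
SSB = Σnᵢ(x̄ᵢ−x̄)² = 891.486; SSW = ΣΣ(x−x̄ᵢ)² = 300.800
MSB = 891.486/2 = 445.7429; MSW = 300.800/18 = 16.7111
F = MSB/MSW = 26.6734
df = (2, 18)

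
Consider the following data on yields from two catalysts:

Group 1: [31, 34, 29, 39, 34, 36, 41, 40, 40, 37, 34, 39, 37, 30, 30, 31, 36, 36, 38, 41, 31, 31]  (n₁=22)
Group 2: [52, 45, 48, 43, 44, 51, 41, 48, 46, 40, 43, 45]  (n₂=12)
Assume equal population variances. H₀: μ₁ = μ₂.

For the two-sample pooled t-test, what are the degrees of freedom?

degrees of freedom = 32

df = n₁ + n₂ − 2 = 22 + 12 − 2 = 32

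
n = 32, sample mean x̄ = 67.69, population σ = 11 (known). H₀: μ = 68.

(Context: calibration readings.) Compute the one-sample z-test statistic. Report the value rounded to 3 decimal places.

test statistic = -0.159

SE = σ/√n = 11/√32 = 1.9445
z = (x̄−μ₀)/SE = (67.69−68)/1.9445 = -0.1594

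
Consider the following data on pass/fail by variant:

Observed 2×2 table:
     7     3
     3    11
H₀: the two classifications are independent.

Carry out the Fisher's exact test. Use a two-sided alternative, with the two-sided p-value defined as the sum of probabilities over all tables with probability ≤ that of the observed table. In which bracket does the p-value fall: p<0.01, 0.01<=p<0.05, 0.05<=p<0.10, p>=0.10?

p-value bracket: 0.01<=p<0.05

Margins: r₁=10, r₂=14, c₁=10, c₂=14, n=24
p_obs = C(10,7)·C(14,3)/C(24,10); sum pmf over tables with pmf ≤ p_obs
p-value (two-sided) = 0.03515
→ bracket: 0.01<=p<0.05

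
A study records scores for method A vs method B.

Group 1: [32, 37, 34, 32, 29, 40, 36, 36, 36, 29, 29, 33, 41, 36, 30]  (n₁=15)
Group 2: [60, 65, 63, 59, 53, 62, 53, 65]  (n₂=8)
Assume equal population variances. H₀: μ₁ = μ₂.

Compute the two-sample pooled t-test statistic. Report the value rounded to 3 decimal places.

test statistic = -14.110

x̄₁=34.000, s₁=3.873, n₁=15
x̄₂=60.000, s₂=4.811, n₂=8
s_p² = [14·3.873² + 7·4.811²]/21 = 17.7143
SE = √(s_p²·(1/15+1/8)) = 1.8426
t = (34.000−60.000)/1.8426 = -14.1104
df = 21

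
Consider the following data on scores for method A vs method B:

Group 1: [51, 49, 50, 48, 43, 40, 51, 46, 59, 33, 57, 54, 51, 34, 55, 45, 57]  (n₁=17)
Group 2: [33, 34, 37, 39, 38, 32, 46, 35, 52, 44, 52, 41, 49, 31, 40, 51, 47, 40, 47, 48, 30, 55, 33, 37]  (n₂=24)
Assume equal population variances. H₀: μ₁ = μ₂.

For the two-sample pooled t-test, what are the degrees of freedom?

degrees of freedom = 39

df = n₁ + n₂ − 2 = 17 + 24 − 2 = 39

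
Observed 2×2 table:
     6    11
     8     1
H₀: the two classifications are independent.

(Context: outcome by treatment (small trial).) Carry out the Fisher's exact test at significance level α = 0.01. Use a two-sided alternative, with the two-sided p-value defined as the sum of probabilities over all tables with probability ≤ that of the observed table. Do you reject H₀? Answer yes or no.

reject H₀: no

Margins: r₁=17, r₂=9, c₁=14, c₂=12, n=26
p_obs = C(17,6)·C(9,8)/C(26,14); sum pmf over tables with pmf ≤ p_obs
p-value (two-sided) = 0.01446
At α=0.01: p ≥ α → fail to reject H₀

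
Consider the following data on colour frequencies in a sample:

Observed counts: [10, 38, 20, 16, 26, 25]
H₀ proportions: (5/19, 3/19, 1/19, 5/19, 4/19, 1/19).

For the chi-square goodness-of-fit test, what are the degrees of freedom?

degrees of freedom = 5

df = k − 1 = 6 − 1 = 5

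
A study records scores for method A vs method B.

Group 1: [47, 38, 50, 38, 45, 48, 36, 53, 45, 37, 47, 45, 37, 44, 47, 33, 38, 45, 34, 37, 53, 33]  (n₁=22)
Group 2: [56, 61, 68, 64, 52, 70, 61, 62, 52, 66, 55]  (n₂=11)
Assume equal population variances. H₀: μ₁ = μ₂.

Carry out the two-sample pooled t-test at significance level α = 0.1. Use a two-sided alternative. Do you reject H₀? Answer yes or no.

x̄₁=42.273, s₁=6.326, n₁=22
x̄₂=60.636, s₂=6.217, n₂=11
s_p² = [21·6.326² + 10·6.217²]/31 = 39.5777
SE = √(s_p²·(1/22+1/11)) = 2.3231
t = (42.273−60.636)/2.3231 = -7.9047
df = 31
p-value (two-sided) = 0.00000
At α=0.1: p < α → reject H₀

reject H₀: yes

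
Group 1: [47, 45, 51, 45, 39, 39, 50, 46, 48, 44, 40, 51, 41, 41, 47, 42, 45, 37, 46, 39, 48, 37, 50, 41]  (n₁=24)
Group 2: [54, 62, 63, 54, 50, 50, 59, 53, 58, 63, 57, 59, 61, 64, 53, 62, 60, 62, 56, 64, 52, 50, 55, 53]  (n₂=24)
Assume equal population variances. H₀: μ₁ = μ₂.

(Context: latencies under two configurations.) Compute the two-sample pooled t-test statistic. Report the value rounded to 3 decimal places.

test statistic = -9.895

x̄₁=44.125, s₁=4.426, n₁=24
x̄₂=57.250, s₂=4.757, n₂=24
s_p² = [23·4.426² + 23·4.757²]/46 = 21.1114
SE = √(s_p²·(1/24+1/24)) = 1.3264
t = (44.125−57.250)/1.3264 = -9.8954
df = 46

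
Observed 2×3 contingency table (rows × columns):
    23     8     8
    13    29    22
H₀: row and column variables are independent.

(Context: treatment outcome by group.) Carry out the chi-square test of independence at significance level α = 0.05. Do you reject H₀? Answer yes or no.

reject H₀: yes

Row totals [39, 64], col totals [36, 37, 30], n=103
χ² = (23−13.63)²/13.63 + (8−14.01)²/14.01 + (8−11.36)²/11.36 + (13−22.37)²/22.37 + (29−22.99)²/22.99 + (22−18.64)²/18.64 = 16.1112
df = 2
p-value (upper-tail) = 0.00032
At α=0.05: p < α → reject H₀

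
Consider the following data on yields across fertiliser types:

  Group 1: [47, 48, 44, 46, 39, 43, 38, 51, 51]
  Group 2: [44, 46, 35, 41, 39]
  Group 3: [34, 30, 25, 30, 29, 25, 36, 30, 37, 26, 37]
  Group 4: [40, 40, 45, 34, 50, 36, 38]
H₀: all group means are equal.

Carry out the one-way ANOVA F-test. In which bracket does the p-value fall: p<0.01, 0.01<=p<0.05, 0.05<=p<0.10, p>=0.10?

Group means [45.22, 41.00, 30.82, 40.43], grand mean 38.562
SSB = Σnᵢ(x̄ᵢ−x̄)² = 1112.969; SSW = ΣΣ(x−x̄ᵢ)² = 638.906
MSB = 1112.969/3 = 370.9896; MSW = 638.906/28 = 22.8181
F = MSB/MSW = 16.2586
df = (3, 28)
p-value (upper-tail) = 0.00000
→ bracket: p<0.01

p-value bracket: p<0.01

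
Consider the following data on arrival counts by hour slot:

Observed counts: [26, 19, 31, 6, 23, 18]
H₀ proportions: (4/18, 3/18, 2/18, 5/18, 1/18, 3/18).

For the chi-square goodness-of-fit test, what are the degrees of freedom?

df = k − 1 = 6 − 1 = 5

degrees of freedom = 5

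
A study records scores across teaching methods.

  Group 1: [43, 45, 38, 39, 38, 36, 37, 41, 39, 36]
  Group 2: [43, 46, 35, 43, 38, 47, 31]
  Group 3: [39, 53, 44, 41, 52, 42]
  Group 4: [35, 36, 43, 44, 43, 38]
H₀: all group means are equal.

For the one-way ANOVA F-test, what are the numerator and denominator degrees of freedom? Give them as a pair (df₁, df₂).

k = 4 groups, N = 29 total
df = (k−1, N−k) = (4−1, 29−4) = (3, 25)

degrees of freedom = [3, 25]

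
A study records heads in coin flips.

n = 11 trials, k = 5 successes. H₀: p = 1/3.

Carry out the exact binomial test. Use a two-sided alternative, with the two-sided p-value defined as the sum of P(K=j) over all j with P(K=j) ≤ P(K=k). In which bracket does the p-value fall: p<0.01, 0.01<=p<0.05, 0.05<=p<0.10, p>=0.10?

p-value bracket: p>=0.10

Exact binomial: n=11, k=5, p₀=1/3=0.3333
P(X=j) = C(n,j)·p₀^j·(1−p₀)^(n−j); p = Σ P(X=j) over j with P(X=j) ≤ P(X=5)
p-value (two-sided) = 0.52311
→ bracket: p>=0.10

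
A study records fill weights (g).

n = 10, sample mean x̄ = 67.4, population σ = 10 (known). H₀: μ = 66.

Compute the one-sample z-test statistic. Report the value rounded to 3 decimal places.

SE = σ/√n = 10/√10 = 3.1623
z = (x̄−μ₀)/SE = (67.4−66)/3.1623 = 0.4427

test statistic = 0.443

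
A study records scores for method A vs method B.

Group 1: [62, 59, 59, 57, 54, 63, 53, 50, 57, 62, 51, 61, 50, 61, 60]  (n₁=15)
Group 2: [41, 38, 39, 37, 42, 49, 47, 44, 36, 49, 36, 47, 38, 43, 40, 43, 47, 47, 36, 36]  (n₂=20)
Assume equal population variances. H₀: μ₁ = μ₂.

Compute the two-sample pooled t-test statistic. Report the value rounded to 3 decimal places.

x̄₁=57.267, s₁=4.574, n₁=15
x̄₂=41.750, s₂=4.689, n₂=20
s_p² = [14·4.574² + 19·4.689²]/33 = 21.5359
SE = √(s_p²·(1/15+1/20)) = 1.5851
t = (57.267−41.750)/1.5851 = 9.7891
df = 33

test statistic = 9.789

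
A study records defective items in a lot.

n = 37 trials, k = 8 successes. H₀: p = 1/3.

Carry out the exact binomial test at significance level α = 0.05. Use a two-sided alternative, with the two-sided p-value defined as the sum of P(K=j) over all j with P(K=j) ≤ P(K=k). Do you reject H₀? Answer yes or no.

Exact binomial: n=37, k=8, p₀=1/3=0.3333
P(X=j) = C(n,j)·p₀^j·(1−p₀)^(n−j); p = Σ P(X=j) over j with P(X=j) ≤ P(X=8)
p-value (two-sided) = 0.16284
At α=0.05: p ≥ α → fail to reject H₀

reject H₀: no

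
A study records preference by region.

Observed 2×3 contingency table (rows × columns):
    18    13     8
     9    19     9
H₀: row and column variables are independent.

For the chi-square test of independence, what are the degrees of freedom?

degrees of freedom = 2

df = (r−1)(c−1) = (2−1)·(3−1) = 2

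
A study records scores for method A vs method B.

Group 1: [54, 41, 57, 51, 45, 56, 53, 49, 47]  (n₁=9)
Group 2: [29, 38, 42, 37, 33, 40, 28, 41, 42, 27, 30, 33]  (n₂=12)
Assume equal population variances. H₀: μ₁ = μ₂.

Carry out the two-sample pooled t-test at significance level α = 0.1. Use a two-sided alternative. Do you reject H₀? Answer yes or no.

x̄₁=50.333, s₁=5.315, n₁=9
x̄₂=35.000, s₂=5.673, n₂=12
s_p² = [8·5.315² + 11·5.673²]/19 = 30.5263
SE = √(s_p²·(1/9+1/12)) = 2.4363
t = (50.333−35.000)/2.4363 = 6.2936
df = 19
p-value (two-sided) = 0.00000
At α=0.1: p < α → reject H₀

reject H₀: yes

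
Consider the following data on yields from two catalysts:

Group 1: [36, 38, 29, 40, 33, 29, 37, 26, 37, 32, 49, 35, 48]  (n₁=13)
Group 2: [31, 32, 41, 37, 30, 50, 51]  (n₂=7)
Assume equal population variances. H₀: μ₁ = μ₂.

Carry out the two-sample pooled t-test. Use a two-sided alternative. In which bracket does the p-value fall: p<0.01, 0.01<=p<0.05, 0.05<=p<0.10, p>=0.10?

p-value bracket: p>=0.10

x̄₁=36.077, s₁=6.825, n₁=13
x̄₂=38.857, s₂=8.821, n₂=7
s_p² = [12·6.825² + 6·8.821²]/18 = 56.9878
SE = √(s_p²·(1/13+1/7)) = 3.5390
t = (36.077−38.857)/3.5390 = -0.7856
df = 18
p-value (two-sided) = 0.44233
→ bracket: p>=0.10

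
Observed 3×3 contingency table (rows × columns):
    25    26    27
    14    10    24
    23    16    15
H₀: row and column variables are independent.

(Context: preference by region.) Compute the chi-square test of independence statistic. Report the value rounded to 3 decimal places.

Row totals [78, 48, 54], col totals [62, 52, 66], n=180
χ² = (25−26.87)²/26.87 + (26−22.53)²/22.53 + (27−28.60)²/28.60 + (14−16.53)²/16.53 + (10−13.87)²/13.87 + (24−17.60)²/17.60 + (23−18.60)²/18.60 + (16−15.60)²/15.60 + (15−19.80)²/19.80 = 6.7609
df = 4

test statistic = 6.761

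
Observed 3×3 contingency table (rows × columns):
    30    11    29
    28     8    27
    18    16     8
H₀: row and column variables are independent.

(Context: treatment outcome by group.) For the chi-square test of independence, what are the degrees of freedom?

degrees of freedom = 4

df = (r−1)(c−1) = (3−1)·(3−1) = 4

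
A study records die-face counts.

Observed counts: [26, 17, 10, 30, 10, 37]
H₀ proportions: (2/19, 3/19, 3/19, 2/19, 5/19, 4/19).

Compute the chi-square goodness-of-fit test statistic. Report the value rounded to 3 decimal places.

n = 130; E_i = n·p_i = [13.68, 20.53, 20.53, 13.68, 34.21, 27.37]
χ² = (26−13.68)²/13.68 + (17−20.53)²/20.53 + (10−20.53)²/20.53 + (30−13.68)²/13.68 + (10−34.21)²/34.21 + (37−27.37)²/27.37 = 57.0647
df = 5

test statistic = 57.065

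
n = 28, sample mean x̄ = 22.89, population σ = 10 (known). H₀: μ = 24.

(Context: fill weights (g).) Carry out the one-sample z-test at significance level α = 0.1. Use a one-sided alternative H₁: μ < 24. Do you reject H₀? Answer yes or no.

reject H₀: no

SE = σ/√n = 10/√28 = 1.8898
z = (x̄−μ₀)/SE = (22.89−24)/1.8898 = -0.5874
p-value (one-sided, H₁ less) = 0.27848
At α=0.1: p ≥ α → fail to reject H₀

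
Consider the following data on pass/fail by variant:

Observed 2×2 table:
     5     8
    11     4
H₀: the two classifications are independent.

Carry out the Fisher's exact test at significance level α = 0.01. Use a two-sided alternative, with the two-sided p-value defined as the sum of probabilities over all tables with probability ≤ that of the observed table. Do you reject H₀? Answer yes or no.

reject H₀: no

Margins: r₁=13, r₂=15, c₁=16, c₂=12, n=28
p_obs = C(13,5)·C(15,11)/C(28,16); sum pmf over tables with pmf ≤ p_obs
p-value (two-sided) = 0.12482
At α=0.01: p ≥ α → fail to reject H₀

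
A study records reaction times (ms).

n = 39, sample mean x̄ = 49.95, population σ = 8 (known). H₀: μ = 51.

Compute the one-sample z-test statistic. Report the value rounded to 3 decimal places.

test statistic = -0.820

SE = σ/√n = 8/√39 = 1.2810
z = (x̄−μ₀)/SE = (49.95−51)/1.2810 = -0.8197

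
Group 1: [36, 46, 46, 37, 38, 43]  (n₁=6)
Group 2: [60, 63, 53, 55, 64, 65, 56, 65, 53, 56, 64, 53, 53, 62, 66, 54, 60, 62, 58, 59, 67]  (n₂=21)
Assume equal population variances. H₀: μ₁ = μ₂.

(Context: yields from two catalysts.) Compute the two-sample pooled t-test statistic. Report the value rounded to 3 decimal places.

x̄₁=41.000, s₁=4.561, n₁=6
x̄₂=59.429, s₂=4.854, n₂=21
s_p² = [5·4.561² + 20·4.854²]/25 = 23.0057
SE = √(s_p²·(1/6+1/21)) = 2.2203
t = (41.000−59.429)/2.2203 = -8.3000
df = 25

test statistic = -8.300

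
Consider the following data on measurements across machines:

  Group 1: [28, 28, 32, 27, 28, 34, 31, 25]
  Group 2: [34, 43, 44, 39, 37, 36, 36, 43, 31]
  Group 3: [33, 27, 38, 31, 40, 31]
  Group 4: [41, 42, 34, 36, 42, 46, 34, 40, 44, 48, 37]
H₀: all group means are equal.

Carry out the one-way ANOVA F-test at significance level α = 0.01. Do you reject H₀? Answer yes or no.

reject H₀: yes

Group means [29.12, 38.11, 33.33, 40.36], grand mean 35.882
SSB = Σnᵢ(x̄ᵢ−x̄)² = 669.887; SSW = ΣΣ(x−x̄ᵢ)² = 559.643
MSB = 669.887/3 = 223.2956; MSW = 559.643/30 = 18.6548
F = MSB/MSW = 11.9699
df = (3, 30)
p-value (upper-tail) = 0.00003
At α=0.01: p < α → reject H₀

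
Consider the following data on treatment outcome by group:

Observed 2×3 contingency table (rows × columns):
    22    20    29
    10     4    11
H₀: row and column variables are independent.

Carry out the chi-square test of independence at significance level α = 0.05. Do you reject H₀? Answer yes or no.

Row totals [71, 25], col totals [32, 24, 40], n=96
χ² = (22−23.67)²/23.67 + (20−17.75)²/17.75 + (29−29.58)²/29.58 + (10−8.33)²/8.33 + (4−6.25)²/6.25 + (11−10.42)²/10.42 = 1.5901
df = 2
p-value (upper-tail) = 0.45156
At α=0.05: p ≥ α → fail to reject H₀

reject H₀: no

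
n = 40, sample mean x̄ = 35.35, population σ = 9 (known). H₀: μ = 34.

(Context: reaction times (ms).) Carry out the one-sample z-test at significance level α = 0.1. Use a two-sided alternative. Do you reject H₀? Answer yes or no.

reject H₀: no

SE = σ/√n = 9/√40 = 1.4230
z = (x̄−μ₀)/SE = (35.35−34)/1.4230 = 0.9487
p-value (two-sided) = 0.34278
At α=0.1: p ≥ α → fail to reject H₀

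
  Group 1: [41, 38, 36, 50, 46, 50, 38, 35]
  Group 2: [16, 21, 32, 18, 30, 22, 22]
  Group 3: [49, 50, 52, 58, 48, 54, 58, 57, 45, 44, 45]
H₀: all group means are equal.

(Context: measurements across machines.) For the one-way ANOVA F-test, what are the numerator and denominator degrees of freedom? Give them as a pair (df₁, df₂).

k = 3 groups, N = 26 total
df = (k−1, N−k) = (3−1, 26−3) = (2, 23)

degrees of freedom = [2, 23]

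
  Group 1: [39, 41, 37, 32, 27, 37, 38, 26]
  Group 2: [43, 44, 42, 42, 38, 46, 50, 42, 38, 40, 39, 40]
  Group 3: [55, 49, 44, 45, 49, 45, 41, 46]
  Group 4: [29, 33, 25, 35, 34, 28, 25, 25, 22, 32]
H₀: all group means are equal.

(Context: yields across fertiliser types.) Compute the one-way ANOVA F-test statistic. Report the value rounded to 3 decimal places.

Group means [34.62, 42.00, 46.75, 28.80], grand mean 37.974
SSB = Σnᵢ(x̄ᵢ−x̄)² = 1741.999; SSW = ΣΣ(x−x̄ᵢ)² = 664.975
MSB = 1741.999/3 = 580.6662; MSW = 664.975/34 = 19.5581
F = MSB/MSW = 29.6893
df = (3, 34)

test statistic = 29.689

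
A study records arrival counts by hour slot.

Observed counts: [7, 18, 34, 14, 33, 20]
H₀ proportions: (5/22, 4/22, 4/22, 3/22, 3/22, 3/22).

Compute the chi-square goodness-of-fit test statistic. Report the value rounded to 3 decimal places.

n = 126; E_i = n·p_i = [28.64, 22.91, 22.91, 17.18, 17.18, 17.18]
χ² = (7−28.64)²/28.64 + (18−22.91)²/22.91 + (34−22.91)²/22.91 + (14−17.18)²/17.18 + (33−17.18)²/17.18 + (20−17.18)²/17.18 = 38.3831
df = 5

test statistic = 38.383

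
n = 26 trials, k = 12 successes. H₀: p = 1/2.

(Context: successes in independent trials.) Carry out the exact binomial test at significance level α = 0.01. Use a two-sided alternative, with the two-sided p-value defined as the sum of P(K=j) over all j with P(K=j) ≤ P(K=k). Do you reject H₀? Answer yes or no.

reject H₀: no

Exact binomial: n=26, k=12, p₀=1/2=0.5000
P(X=j) = C(n,j)·p₀^j·(1−p₀)^(n−j); p = Σ P(X=j) over j with P(X=j) ≤ P(X=12)
p-value (two-sided) = 0.84502
At α=0.01: p ≥ α → fail to reject H₀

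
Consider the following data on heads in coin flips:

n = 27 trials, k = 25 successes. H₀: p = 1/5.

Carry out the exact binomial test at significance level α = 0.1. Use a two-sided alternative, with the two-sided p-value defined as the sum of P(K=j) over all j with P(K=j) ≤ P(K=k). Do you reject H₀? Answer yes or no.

reject H₀: yes

Exact binomial: n=27, k=25, p₀=1/5=0.2000
P(X=j) = C(n,j)·p₀^j·(1−p₀)^(n−j); p = Σ P(X=j) over j with P(X=j) ≤ P(X=25)
p-value (two-sided) = 0.00000
At α=0.1: p < α → reject H₀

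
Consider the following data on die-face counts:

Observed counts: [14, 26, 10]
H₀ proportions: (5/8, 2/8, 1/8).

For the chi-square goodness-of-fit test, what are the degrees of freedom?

df = k − 1 = 3 − 1 = 2

degrees of freedom = 2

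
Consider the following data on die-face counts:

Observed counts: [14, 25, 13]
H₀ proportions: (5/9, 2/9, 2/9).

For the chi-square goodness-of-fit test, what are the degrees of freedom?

df = k − 1 = 3 − 1 = 2

degrees of freedom = 2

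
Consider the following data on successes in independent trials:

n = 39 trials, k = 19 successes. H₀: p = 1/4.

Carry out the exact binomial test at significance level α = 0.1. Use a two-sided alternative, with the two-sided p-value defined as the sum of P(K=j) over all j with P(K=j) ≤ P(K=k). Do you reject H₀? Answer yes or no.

reject H₀: yes

Exact binomial: n=39, k=19, p₀=1/4=0.2500
P(X=j) = C(n,j)·p₀^j·(1−p₀)^(n−j); p = Σ P(X=j) over j with P(X=j) ≤ P(X=19)
p-value (two-sided) = 0.00136
At α=0.1: p < α → reject H₀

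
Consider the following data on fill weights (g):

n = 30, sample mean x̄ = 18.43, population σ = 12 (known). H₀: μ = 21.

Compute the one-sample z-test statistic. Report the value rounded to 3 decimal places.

test statistic = -1.173

SE = σ/√n = 12/√30 = 2.1909
z = (x̄−μ₀)/SE = (18.43−21)/2.1909 = -1.1730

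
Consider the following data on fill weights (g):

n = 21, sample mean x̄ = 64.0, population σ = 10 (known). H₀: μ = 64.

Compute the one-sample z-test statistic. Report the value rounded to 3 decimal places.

SE = σ/√n = 10/√21 = 2.1822
z = (x̄−μ₀)/SE = (64.0−64)/2.1822 = 0.0000

test statistic = 0.000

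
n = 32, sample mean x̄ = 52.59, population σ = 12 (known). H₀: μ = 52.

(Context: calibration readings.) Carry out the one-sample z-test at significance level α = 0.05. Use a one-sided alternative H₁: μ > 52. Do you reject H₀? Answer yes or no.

SE = σ/√n = 12/√32 = 2.1213
z = (x̄−μ₀)/SE = (52.59−52)/2.1213 = 0.2781
p-value (one-sided, H₁ greater) = 0.39046
At α=0.05: p ≥ α → fail to reject H₀

reject H₀: no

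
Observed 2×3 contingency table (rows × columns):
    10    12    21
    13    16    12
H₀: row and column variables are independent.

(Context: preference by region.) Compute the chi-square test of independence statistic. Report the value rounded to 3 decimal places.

Row totals [43, 41], col totals [23, 28, 33], n=84
χ² = (10−11.77)²/11.77 + (12−14.33)²/14.33 + (21−16.89)²/16.89 + (13−11.23)²/11.23 + (16−13.67)²/13.67 + (12−16.11)²/16.11 = 3.3716
df = 2

test statistic = 3.372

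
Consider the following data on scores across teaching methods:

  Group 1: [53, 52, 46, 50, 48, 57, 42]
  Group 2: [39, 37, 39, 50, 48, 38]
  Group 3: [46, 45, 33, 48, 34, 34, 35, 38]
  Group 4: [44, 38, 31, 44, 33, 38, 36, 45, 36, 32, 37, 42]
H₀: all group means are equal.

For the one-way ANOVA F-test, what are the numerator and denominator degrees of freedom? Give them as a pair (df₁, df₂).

degrees of freedom = [3, 29]

k = 4 groups, N = 33 total
df = (k−1, N−k) = (4−1, 33−4) = (3, 29)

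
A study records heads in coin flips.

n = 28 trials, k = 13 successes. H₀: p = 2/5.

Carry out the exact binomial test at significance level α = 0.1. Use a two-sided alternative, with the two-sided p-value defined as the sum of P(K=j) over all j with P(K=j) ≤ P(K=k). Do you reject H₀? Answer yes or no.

Exact binomial: n=28, k=13, p₀=2/5=0.4000
P(X=j) = C(n,j)·p₀^j·(1−p₀)^(n−j); p = Σ P(X=j) over j with P(X=j) ≤ P(X=13)
p-value (two-sided) = 0.56380
At α=0.1: p ≥ α → fail to reject H₀

reject H₀: no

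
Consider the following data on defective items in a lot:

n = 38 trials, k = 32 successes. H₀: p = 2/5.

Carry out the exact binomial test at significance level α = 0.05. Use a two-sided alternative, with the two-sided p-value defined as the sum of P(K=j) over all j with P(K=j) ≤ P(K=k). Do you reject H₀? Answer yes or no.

reject H₀: yes

Exact binomial: n=38, k=32, p₀=2/5=0.4000
P(X=j) = C(n,j)·p₀^j·(1−p₀)^(n−j); p = Σ P(X=j) over j with P(X=j) ≤ P(X=32)
p-value (two-sided) = 0.00000
At α=0.05: p < α → reject H₀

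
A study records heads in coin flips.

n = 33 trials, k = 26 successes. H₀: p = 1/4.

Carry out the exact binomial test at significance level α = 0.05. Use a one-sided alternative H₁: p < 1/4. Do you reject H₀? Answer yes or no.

reject H₀: no

Exact binomial: n=33, k=26, p₀=1/4=0.2500
P(X≤26) from Σ C(n,i)·p₀^i·(1−p₀)^(n−i)
p-value (one-sided, H₁ less) = 1.00000
At α=0.05: p ≥ α → fail to reject H₀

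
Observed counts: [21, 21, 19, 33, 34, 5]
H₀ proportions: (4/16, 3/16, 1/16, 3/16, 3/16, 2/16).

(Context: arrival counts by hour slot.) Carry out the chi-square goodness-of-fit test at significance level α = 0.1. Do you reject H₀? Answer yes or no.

reject H₀: yes

n = 133; E_i = n·p_i = [33.25, 24.94, 8.31, 24.94, 24.94, 16.62]
χ² = (21−33.25)²/33.25 + (21−24.94)²/24.94 + (19−8.31)²/8.31 + (33−24.94)²/24.94 + (34−24.94)²/24.94 + (5−16.62)²/16.62 = 32.9048
df = 5
p-value (upper-tail) = 0.00000
At α=0.1: p < α → reject H₀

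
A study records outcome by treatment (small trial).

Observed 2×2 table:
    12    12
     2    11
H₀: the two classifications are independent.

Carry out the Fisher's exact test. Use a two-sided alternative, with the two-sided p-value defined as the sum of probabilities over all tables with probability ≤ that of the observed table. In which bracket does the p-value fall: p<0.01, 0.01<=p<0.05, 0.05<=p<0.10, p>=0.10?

Margins: r₁=24, r₂=13, c₁=14, c₂=23, n=37
p_obs = C(24,12)·C(13,2)/C(37,14); sum pmf over tables with pmf ≤ p_obs
p-value (two-sided) = 0.07404
→ bracket: 0.05<=p<0.10

p-value bracket: 0.05<=p<0.10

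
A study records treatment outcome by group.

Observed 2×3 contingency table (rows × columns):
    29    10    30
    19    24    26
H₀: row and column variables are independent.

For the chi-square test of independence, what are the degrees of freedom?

degrees of freedom = 2

df = (r−1)(c−1) = (2−1)·(3−1) = 2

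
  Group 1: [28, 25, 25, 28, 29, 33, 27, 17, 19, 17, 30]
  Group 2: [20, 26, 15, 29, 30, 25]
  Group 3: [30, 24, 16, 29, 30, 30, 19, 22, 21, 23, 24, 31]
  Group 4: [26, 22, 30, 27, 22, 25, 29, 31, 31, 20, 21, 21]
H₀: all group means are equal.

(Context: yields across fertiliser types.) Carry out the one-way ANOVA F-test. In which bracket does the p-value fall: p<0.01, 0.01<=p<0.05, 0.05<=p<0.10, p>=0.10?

p-value bracket: p>=0.10

Group means [25.27, 24.17, 24.92, 25.42], grand mean 25.049
SSB = Σnᵢ(x̄ᵢ−x̄)² = 7.054; SSW = ΣΣ(x−x̄ᵢ)² = 918.848
MSB = 7.054/3 = 2.3513; MSW = 918.848/37 = 24.8337
F = MSB/MSW = 0.0947
df = (3, 37)
p-value (upper-tail) = 0.96250
→ bracket: p>=0.10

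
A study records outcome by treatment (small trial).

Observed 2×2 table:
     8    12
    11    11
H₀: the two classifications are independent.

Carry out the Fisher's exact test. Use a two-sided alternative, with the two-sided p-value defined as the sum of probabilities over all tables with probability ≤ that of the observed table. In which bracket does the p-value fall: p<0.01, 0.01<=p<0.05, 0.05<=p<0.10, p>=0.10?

Margins: r₁=20, r₂=22, c₁=19, c₂=23, n=42
p_obs = C(20,8)·C(22,11)/C(42,19); sum pmf over tables with pmf ≤ p_obs
p-value (two-sided) = 0.55120
→ bracket: p>=0.10

p-value bracket: p>=0.10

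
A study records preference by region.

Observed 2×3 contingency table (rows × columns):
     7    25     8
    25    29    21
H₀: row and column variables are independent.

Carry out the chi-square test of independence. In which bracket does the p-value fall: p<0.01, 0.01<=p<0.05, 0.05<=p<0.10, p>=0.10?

p-value bracket: 0.01<=p<0.05

Row totals [40, 75], col totals [32, 54, 29], n=115
χ² = (7−11.13)²/11.13 + (25−18.78)²/18.78 + (8−10.09)²/10.09 + (25−20.87)²/20.87 + (29−35.22)²/35.22 + (21−18.91)²/18.91 = 6.1680
df = 2
p-value (upper-tail) = 0.04577
→ bracket: 0.01<=p<0.05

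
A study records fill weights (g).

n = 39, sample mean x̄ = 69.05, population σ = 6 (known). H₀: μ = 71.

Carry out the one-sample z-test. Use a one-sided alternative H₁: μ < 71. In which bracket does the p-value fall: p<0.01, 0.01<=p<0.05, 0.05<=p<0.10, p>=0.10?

SE = σ/√n = 6/√39 = 0.9608
z = (x̄−μ₀)/SE = (69.05−71)/0.9608 = -2.0296
p-value (one-sided, H₁ less) = 0.02120
→ bracket: 0.01<=p<0.05

p-value bracket: 0.01<=p<0.05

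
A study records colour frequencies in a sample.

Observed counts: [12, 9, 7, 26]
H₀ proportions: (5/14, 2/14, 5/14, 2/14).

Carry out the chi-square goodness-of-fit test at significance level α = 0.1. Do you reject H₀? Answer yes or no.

n = 54; E_i = n·p_i = [19.29, 7.71, 19.29, 7.71]
χ² = (12−19.29)²/19.29 + (9−7.71)²/7.71 + (7−19.29)²/19.29 + (26−7.71)²/7.71 = 54.1370
df = 3
p-value (upper-tail) = 0.00000
At α=0.1: p < α → reject H₀

reject H₀: yes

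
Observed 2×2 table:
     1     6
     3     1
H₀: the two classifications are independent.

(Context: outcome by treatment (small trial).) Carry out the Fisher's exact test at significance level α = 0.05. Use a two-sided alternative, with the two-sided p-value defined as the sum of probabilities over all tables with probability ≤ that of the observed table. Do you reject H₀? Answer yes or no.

Margins: r₁=7, r₂=4, c₁=4, c₂=7, n=11
p_obs = C(7,1)·C(4,3)/C(11,4); sum pmf over tables with pmf ≤ p_obs
p-value (two-sided) = 0.08788
At α=0.05: p ≥ α → fail to reject H₀

reject H₀: no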